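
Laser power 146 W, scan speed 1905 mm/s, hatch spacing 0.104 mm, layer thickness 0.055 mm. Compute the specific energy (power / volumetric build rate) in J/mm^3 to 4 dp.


Build rate = 1905 * 0.104 * 0.055 = 10.8966 mm^3/s
SE = 146 / 10.8966 = 13.3987 J/mm^3


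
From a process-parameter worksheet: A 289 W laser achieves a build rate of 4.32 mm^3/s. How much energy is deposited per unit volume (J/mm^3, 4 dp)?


SE = 289 / 4.32 = 66.8981 J/mm^3


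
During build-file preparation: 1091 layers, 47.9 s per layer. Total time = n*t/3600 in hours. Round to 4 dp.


t = 1091 * 47.9 / 3600 = 14.5164 hrs


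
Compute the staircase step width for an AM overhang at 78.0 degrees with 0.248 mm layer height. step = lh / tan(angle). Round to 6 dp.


step = 0.248 / tan(78.0) = 0.052714 mm


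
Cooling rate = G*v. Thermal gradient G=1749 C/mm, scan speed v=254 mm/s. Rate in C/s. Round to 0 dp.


CR = 1749 * 254 = 444246 C/s


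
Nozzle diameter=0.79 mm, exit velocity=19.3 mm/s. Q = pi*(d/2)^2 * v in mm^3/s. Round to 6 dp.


A = pi*(0.79/2)^2 = 0.49016699 mm^2
Q = 0.49016699 * 19.3 = 9.460223 mm^3/s


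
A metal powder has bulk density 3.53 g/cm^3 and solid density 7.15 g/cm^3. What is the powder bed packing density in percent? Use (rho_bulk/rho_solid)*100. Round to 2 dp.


Packing = (3.53/7.15)*100 = 49.37 %


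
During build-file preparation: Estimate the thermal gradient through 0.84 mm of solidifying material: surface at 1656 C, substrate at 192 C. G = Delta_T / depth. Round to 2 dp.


G = (1656-192)/0.84 = 1742.86 C/mm


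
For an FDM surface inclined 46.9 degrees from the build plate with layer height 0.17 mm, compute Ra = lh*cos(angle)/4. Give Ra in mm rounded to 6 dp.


Ra = 0.17 * cos(46.9) / 4 = 0.029039 mm


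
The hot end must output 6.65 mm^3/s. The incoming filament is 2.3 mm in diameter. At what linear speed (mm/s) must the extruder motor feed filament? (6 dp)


A = pi*(2.3/2)^2 = 4.154756
v = 6.65 / 4.154756 = 1.600575 mm/s


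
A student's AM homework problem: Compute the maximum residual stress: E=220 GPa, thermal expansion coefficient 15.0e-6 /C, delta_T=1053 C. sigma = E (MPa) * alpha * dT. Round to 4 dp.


sigma = 220*1000 * 15.0e-6 * 1053 = 3474.9 MPa


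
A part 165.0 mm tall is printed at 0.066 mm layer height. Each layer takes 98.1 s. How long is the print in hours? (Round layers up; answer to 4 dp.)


Layers = ceil(165.0/0.066) = 2500
t = 2500 * 98.1 / 3600 = 68.125 hrs


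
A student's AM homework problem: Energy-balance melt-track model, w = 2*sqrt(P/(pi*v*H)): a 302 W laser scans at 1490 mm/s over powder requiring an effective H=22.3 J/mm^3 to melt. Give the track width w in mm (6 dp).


w = 2*sqrt(302/(pi*1490*22.3)) = 0.107575 mm


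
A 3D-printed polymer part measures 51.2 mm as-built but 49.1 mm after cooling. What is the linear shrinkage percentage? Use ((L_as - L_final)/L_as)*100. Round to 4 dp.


Shrinkage = ((51.2-49.1)/51.2)*100 = 4.1016 %


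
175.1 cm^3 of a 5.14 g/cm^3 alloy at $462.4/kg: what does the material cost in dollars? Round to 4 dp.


Mass = 175.1*5.14/1000 = 0.900014 kg
Cost = 0.900014 * 462.4 = 416.1665 $


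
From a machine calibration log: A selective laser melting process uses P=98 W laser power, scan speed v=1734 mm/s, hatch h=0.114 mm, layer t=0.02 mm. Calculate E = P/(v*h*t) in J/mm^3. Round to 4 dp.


E = 98 / (1734*0.114*0.02) = 24.788 J/mm^3


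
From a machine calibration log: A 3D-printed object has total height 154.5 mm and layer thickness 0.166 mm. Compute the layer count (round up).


Layers = ceil(154.5/0.166) = 931


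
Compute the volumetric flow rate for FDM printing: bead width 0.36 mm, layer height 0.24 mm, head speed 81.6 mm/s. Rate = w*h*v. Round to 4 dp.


Rate = 0.36 * 0.24 * 81.6 = 7.0502 mm^3/s


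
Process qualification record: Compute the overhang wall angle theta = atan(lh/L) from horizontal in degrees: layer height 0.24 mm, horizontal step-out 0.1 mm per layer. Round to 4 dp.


angle = atan(0.24/0.1) = 67.3801 degrees


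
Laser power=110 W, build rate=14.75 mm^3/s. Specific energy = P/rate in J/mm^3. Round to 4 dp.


SE = 110 / 14.75 = 7.4576 J/mm^3


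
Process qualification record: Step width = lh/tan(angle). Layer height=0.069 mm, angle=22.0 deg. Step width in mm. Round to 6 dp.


step = 0.069 / tan(22.0) = 0.170781 mm


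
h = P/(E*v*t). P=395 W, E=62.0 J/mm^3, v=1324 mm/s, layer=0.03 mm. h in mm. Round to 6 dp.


h = 395 / (62.0*1324*0.03) = 0.160397 mm


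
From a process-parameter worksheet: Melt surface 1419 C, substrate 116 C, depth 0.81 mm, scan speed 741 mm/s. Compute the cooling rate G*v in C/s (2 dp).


G = (1419-116)/0.81 = 1608.64197531 C/mm
CR = 1608.64197531 * 741 = 1192003.7 C/s


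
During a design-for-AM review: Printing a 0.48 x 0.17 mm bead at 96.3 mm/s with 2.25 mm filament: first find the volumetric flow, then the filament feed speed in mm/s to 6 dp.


Q = 0.48 * 0.17 * 96.3 = 7.85808 mm^3/s
A_fil = pi*(2.25/2)^2 = 3.9760782 mm^2
v_feed = 7.85808 / 3.9760782 = 1.976339 mm/s


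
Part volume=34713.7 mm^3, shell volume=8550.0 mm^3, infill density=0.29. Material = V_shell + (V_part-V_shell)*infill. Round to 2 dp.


V_infill = (34713.7 - 8550.0) * 0.29 = 7587.47
V_total = 8550.0 + 7587.47 = 16137.47 mm^3


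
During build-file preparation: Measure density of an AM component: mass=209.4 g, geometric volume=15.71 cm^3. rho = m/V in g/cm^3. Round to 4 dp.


rho = 209.4 / 15.71 = 13.3291 g/cm^3


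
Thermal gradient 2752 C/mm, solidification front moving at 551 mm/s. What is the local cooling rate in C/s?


CR = 2752 * 551 = 1516352 C/s


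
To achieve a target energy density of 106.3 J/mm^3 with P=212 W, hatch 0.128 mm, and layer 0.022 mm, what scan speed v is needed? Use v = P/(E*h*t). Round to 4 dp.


v = 212 / (106.3*0.128*0.022) = 708.2229 mm/s


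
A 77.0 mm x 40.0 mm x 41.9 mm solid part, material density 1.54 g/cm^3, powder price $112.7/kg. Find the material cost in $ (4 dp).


V = 77.0 * 40.0 * 41.9 = 129052.0 mm^3 = 129.052 cm^3
Mass = 129.052 * 1.54 / 1000 = 0.19874008 kg
Cost = 0.19874008 * 112.7 = 22.398 $


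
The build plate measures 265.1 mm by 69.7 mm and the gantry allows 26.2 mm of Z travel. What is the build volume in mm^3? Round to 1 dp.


V = 265.1 * 69.7 * 26.2 = 484109.7 mm^3


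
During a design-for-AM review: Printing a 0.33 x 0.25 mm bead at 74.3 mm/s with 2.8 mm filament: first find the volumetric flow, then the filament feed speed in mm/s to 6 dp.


Q = 0.33 * 0.25 * 74.3 = 6.12975 mm^3/s
A_fil = pi*(2.8/2)^2 = 6.1575216 mm^2
v_feed = 6.12975 / 6.1575216 = 0.99549 mm/s


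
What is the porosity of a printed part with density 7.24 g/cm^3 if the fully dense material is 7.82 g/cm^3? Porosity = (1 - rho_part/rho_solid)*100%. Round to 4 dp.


Porosity = (1-7.24/7.82)*100 = 7.4169 %


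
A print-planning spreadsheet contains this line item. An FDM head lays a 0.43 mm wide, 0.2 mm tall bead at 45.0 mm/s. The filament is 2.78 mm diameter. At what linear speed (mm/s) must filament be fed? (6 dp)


Q = 0.43 * 0.2 * 45.0 = 3.87 mm^3/s
A_fil = pi*(2.78/2)^2 = 6.06987117 mm^2
v_feed = 3.87 / 6.06987117 = 0.637575 mm/s


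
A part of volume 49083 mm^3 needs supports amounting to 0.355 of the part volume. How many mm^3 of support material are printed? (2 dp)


V_support = 49083 * 0.355 = 17424.47 mm^3


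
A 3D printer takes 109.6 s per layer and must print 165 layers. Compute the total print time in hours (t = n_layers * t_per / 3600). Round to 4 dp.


t = 165 * 109.6 / 3600 = 5.0233 hrs


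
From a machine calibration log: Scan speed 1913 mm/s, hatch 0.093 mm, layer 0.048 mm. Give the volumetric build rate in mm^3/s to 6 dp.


Rate = 1913 * 0.093 * 0.048 = 8.539632 mm^3/s


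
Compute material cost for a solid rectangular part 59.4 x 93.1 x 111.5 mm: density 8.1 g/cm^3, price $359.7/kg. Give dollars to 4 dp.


V = 59.4 * 93.1 * 111.5 = 616610.61 mm^3 = 616.61061 cm^3
Mass = 616.61061 * 8.1 / 1000 = 4.99454594 kg
Cost = 4.99454594 * 359.7 = 1796.5382 $


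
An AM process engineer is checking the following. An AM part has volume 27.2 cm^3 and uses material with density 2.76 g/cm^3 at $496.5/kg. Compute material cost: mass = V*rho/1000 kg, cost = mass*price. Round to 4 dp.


Mass = 27.2*2.76/1000 = 0.075072 kg
Cost = 0.075072 * 496.5 = 37.2732 $


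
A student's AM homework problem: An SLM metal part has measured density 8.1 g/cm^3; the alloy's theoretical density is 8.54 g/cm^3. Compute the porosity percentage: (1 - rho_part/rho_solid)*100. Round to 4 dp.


Porosity = (1-8.1/8.54)*100 = 5.1522 %


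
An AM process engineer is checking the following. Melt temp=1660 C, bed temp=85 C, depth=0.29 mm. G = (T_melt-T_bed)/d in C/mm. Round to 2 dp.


G = (1660-85)/0.29 = 5431.03 C/mm


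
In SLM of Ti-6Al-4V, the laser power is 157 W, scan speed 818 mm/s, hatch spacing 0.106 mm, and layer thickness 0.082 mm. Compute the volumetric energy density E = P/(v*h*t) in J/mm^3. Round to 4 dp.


E = 157 / (818*0.106*0.082) = 22.0814 J/mm^3


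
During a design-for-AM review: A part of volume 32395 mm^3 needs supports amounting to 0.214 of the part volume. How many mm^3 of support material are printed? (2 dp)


V_support = 32395 * 0.214 = 6932.53 mm^3


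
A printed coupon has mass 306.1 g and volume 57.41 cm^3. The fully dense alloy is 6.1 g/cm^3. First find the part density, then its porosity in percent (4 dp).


rho_part = 306.1 / 57.41 = 5.33182372 g/cm^3
Porosity = (1 - 5.33182372/6.1)*100 = 12.5931 %


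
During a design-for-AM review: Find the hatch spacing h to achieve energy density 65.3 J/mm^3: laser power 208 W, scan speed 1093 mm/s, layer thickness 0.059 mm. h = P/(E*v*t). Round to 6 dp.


h = 208 / (65.3*1093*0.059) = 0.049394 mm


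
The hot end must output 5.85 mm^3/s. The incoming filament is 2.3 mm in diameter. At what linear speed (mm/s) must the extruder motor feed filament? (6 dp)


A = pi*(2.3/2)^2 = 4.154756
v = 5.85 / 4.154756 = 1.408025 mm/s


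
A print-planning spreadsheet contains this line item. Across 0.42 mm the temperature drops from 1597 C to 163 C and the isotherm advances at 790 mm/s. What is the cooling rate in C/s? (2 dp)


G = (1597-163)/0.42 = 3414.28571429 C/mm
CR = 3414.28571429 * 790 = 2697285.71 C/s


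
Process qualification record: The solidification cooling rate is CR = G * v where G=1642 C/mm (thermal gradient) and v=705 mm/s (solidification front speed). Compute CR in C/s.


CR = 1642 * 705 = 1157610 C/s


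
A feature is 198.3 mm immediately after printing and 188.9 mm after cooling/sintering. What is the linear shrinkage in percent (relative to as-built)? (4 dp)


Shrinkage = ((198.3-188.9)/198.3)*100 = 4.7403 %


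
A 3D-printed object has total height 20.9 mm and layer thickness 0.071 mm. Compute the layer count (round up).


Layers = ceil(20.9/0.071) = 295


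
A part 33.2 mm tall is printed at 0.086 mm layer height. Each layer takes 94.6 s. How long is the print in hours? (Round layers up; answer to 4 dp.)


Layers = ceil(33.2/0.086) = 387
t = 387 * 94.6 / 3600 = 10.1695 hrs


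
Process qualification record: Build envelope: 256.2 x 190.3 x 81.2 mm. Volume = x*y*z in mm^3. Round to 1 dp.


V = 256.2 * 190.3 * 81.2 = 3958894.6 mm^3


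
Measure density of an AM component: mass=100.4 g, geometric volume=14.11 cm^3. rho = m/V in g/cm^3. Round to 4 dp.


rho = 100.4 / 14.11 = 7.1155 g/cm^3


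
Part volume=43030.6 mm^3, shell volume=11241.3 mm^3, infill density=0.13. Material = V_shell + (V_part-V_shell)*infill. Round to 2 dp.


V_infill = (43030.6 - 11241.3) * 0.13 = 4132.61
V_total = 11241.3 + 4132.61 = 15373.91 mm^3


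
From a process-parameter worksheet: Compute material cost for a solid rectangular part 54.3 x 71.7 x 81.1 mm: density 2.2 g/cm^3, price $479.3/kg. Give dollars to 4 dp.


V = 54.3 * 71.7 * 81.1 = 315747.441 mm^3 = 315.747441 cm^3
Mass = 315.747441 * 2.2 / 1000 = 0.69464437 kg
Cost = 0.69464437 * 479.3 = 332.943 $


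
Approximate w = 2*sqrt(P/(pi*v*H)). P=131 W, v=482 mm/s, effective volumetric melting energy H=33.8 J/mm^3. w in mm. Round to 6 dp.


w = 2*sqrt(131/(pi*482*33.8)) = 0.101183 mm


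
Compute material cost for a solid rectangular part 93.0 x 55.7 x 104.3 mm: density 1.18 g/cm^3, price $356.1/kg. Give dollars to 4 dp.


V = 93.0 * 55.7 * 104.3 = 540284.43 mm^3 = 540.28443 cm^3
Mass = 540.28443 * 1.18 / 1000 = 0.63753563 kg
Cost = 0.63753563 * 356.1 = 227.0264 $


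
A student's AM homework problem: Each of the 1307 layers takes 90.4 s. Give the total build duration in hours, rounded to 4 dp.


t = 1307 * 90.4 / 3600 = 32.8202 hrs


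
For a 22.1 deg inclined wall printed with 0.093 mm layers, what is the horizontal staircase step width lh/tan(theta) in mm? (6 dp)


step = 0.093 / tan(22.1) = 0.229031 mm


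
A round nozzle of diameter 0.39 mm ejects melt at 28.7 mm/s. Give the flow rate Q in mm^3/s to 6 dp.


A = pi*(0.39/2)^2 = 0.11945906 mm^2
Q = 0.11945906 * 28.7 = 3.428475 mm^3/s


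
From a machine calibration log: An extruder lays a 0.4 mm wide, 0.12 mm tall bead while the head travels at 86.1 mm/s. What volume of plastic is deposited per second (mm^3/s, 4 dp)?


Rate = 0.4 * 0.12 * 86.1 = 4.1328 mm^3/s


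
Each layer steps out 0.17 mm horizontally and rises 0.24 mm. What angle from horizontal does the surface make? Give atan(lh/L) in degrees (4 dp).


angle = atan(0.24/0.17) = 54.6888 degrees


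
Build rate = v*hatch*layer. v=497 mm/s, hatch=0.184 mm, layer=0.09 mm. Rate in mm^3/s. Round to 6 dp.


Rate = 497 * 0.184 * 0.09 = 8.23032 mm^3/s


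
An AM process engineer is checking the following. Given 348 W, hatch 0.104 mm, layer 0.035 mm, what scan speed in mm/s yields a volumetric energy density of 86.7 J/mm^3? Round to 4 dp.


v = 348 / (86.7*0.104*0.035) = 1102.7035 mm/s


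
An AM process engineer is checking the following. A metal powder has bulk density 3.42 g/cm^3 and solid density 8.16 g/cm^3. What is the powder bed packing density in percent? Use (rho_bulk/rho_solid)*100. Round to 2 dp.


Packing = (3.42/8.16)*100 = 41.91 %


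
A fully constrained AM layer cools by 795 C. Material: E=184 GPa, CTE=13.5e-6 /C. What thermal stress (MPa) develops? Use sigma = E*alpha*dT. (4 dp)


sigma = 184*1000 * 13.5e-6 * 795 = 1974.78 MPa


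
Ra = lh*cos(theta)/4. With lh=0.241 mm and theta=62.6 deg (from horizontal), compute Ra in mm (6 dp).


Ra = 0.241 * cos(62.6) / 4 = 0.027727 mm


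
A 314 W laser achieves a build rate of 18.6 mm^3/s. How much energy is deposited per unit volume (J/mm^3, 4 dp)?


SE = 314 / 18.6 = 16.8817 J/mm^3


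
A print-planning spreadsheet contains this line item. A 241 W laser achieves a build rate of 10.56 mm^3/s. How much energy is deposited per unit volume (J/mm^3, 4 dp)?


SE = 241 / 10.56 = 22.822 J/mm^3


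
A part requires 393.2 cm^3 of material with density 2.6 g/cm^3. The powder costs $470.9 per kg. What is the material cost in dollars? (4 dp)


Mass = 393.2*2.6/1000 = 1.02232 kg
Cost = 1.02232 * 470.9 = 481.4105 $


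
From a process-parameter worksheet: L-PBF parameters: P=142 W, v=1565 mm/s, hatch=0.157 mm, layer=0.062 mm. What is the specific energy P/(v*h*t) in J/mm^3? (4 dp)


Build rate = 1565 * 0.157 * 0.062 = 15.23371 mm^3/s
SE = 142 / 15.23371 = 9.3214 J/mm^3


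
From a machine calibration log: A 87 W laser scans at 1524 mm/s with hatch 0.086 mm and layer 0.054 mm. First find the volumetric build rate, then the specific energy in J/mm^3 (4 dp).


Build rate = 1524 * 0.086 * 0.054 = 7.077456 mm^3/s
SE = 87 / 7.077456 = 12.2926 J/mm^3


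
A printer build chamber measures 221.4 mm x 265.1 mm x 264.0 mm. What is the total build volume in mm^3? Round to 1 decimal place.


V = 221.4 * 265.1 * 264.0 = 15494989.0 mm^3


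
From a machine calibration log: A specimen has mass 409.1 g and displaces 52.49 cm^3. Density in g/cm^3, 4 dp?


rho = 409.1 / 52.49 = 7.7939 g/cm^3


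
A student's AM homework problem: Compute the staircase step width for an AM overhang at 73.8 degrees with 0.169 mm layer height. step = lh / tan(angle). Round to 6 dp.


step = 0.169 / tan(73.8) = 0.049099 mm


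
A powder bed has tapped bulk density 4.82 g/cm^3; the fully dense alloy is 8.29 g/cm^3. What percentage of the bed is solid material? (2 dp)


Packing = (4.82/8.29)*100 = 58.14 %


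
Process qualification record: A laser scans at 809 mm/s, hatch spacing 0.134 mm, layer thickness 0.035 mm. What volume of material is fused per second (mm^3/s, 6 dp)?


Rate = 809 * 0.134 * 0.035 = 3.79421 mm^3/s


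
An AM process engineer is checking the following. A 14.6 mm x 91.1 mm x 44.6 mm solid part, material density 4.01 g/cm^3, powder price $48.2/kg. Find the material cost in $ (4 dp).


V = 14.6 * 91.1 * 44.6 = 59320.676 mm^3 = 59.320676 cm^3
Mass = 59.320676 * 4.01 / 1000 = 0.23787591 kg
Cost = 0.23787591 * 48.2 = 11.4656 $


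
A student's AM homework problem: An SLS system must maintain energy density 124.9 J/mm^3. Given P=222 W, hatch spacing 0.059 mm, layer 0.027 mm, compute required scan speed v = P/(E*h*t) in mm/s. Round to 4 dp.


v = 222 / (124.9*0.059*0.027) = 1115.7702 mm/s


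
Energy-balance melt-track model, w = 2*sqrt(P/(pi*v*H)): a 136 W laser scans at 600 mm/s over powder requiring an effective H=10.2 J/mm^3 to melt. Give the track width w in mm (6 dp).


w = 2*sqrt(136/(pi*600*10.2)) = 0.168209 mm


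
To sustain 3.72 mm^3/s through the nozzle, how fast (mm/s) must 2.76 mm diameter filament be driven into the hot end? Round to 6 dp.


A = pi*(2.76/2)^2 = 5.982849
v = 3.72 / 5.982849 = 0.621777 mm/s


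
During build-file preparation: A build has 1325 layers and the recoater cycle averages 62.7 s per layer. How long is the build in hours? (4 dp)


t = 1325 * 62.7 / 3600 = 23.0771 hrs


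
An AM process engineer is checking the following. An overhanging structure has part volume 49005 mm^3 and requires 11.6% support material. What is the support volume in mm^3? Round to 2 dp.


V_support = 49005 * 0.116 = 5684.58 mm^3


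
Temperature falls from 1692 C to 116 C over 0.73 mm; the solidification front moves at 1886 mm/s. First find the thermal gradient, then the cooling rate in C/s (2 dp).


G = (1692-116)/0.73 = 2158.90410959 C/mm
CR = 2158.90410959 * 1886 = 4071693.15 C/s


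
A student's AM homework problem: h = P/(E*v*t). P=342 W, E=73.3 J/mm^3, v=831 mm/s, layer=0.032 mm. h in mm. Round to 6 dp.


h = 342 / (73.3*831*0.032) = 0.175457 mm


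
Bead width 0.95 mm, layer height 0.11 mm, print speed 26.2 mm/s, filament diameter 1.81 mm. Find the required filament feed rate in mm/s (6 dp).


Q = 0.95 * 0.11 * 26.2 = 2.7379 mm^3/s
A_fil = pi*(1.81/2)^2 = 2.57304292 mm^2
v_feed = 2.7379 / 2.57304292 = 1.064071 mm/s


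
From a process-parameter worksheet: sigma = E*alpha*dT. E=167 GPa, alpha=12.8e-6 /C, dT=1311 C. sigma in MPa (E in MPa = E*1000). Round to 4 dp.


sigma = 167*1000 * 12.8e-6 * 1311 = 2802.3936 MPa


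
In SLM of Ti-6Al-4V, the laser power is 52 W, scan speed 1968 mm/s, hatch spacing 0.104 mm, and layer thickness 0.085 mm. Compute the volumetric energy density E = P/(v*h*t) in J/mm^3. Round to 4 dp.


E = 52 / (1968*0.104*0.085) = 2.989 J/mm^3


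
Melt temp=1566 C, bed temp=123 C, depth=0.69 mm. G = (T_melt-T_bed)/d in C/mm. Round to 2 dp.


G = (1566-123)/0.69 = 2091.3 C/mm


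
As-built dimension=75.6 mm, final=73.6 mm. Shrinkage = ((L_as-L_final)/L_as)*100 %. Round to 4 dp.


Shrinkage = ((75.6-73.6)/75.6)*100 = 2.6455 %


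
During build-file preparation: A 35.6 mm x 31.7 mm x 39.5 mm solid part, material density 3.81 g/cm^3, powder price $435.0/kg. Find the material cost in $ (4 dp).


V = 35.6 * 31.7 * 39.5 = 44576.54 mm^3 = 44.57654 cm^3
Mass = 44.57654 * 3.81 / 1000 = 0.16983662 kg
Cost = 0.16983662 * 435.0 = 73.8789 $


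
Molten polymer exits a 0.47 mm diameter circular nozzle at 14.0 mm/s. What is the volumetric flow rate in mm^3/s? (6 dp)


A = pi*(0.47/2)^2 = 0.17349445 mm^2
Q = 0.17349445 * 14.0 = 2.428922 mm^3/s


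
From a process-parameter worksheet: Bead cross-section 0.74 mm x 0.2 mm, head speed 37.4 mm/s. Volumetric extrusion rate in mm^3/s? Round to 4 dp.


Rate = 0.74 * 0.2 * 37.4 = 5.5352 mm^3/s


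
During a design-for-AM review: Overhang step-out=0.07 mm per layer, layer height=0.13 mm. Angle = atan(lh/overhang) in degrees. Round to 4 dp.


angle = atan(0.13/0.07) = 61.6992 degrees


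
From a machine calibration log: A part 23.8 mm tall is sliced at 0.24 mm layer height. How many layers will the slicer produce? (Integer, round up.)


Layers = ceil(23.8/0.24) = 100


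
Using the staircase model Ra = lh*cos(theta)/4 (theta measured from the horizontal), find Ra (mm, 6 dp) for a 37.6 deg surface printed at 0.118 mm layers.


Ra = 0.118 * cos(37.6) / 4 = 0.023373 mm


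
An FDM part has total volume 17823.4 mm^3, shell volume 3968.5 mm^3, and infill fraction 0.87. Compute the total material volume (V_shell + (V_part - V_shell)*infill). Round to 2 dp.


V_infill = (17823.4 - 3968.5) * 0.87 = 12053.76
V_total = 3968.5 + 12053.76 = 16022.26 mm^3


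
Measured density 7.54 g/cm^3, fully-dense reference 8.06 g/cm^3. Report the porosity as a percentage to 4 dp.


Porosity = (1-7.54/8.06)*100 = 6.4516 %


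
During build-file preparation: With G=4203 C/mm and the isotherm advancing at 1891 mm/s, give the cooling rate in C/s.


CR = 4203 * 1891 = 7947873 C/s


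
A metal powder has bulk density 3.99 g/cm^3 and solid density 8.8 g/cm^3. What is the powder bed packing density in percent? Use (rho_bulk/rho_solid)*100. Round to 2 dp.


Packing = (3.99/8.8)*100 = 45.34 %


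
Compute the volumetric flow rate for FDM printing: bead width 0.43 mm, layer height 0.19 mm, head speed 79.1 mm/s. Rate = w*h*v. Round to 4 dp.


Rate = 0.43 * 0.19 * 79.1 = 6.4625 mm^3/s


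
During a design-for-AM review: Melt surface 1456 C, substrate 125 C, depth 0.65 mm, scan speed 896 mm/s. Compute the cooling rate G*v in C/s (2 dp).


G = (1456-125)/0.65 = 2047.69230769 C/mm
CR = 2047.69230769 * 896 = 1834732.31 C/s


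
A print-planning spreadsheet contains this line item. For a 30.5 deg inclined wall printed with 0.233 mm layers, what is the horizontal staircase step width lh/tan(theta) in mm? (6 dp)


step = 0.233 / tan(30.5) = 0.395556 mm


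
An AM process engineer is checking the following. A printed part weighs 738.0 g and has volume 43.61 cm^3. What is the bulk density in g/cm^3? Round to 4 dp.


rho = 738.0 / 43.61 = 16.9227 g/cm^3


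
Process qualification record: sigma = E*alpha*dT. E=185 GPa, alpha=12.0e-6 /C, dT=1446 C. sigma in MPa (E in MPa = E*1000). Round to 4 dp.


sigma = 185*1000 * 12.0e-6 * 1446 = 3210.12 MPa


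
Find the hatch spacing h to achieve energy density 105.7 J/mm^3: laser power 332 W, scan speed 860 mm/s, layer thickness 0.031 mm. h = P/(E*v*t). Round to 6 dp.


h = 332 / (105.7*860*0.031) = 0.117816 mm


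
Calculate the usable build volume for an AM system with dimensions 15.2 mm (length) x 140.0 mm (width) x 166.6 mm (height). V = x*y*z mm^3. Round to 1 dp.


V = 15.2 * 140.0 * 166.6 = 354524.8 mm^3


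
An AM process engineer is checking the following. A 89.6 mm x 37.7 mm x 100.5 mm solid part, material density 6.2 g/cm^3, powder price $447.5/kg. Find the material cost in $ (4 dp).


V = 89.6 * 37.7 * 100.5 = 339480.96 mm^3 = 339.48096 cm^3
Mass = 339.48096 * 6.2 / 1000 = 2.10478195 kg
Cost = 2.10478195 * 447.5 = 941.8899 $


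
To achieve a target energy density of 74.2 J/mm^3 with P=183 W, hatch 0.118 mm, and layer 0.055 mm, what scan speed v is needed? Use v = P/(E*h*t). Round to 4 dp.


v = 183 / (74.2*0.118*0.055) = 380.0165 mm/s


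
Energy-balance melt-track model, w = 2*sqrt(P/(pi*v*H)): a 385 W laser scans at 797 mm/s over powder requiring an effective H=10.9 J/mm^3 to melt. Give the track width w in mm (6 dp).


w = 2*sqrt(385/(pi*797*10.9)) = 0.237543 mm


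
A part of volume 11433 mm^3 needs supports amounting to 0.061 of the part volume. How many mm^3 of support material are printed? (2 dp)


V_support = 11433 * 0.061 = 697.41 mm^3


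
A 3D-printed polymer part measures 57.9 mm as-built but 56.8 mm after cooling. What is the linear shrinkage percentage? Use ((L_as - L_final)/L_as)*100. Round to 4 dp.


Shrinkage = ((57.9-56.8)/57.9)*100 = 1.8998 %


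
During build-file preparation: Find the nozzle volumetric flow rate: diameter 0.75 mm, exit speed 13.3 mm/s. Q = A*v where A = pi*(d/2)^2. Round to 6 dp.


A = pi*(0.75/2)^2 = 0.44178647 mm^2
Q = 0.44178647 * 13.3 = 5.87576 mm^3/s


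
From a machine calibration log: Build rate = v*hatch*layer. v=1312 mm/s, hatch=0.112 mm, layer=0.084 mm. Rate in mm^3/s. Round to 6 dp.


Rate = 1312 * 0.112 * 0.084 = 12.343296 mm^3/s


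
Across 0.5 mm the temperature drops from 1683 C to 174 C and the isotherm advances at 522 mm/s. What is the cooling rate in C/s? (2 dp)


G = (1683-174)/0.5 = 3018.0 C/mm
CR = 3018.0 * 522 = 1575396.0 C/s


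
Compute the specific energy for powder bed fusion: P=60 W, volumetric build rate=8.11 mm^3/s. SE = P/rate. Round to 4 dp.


SE = 60 / 8.11 = 7.3983 J/mm^3


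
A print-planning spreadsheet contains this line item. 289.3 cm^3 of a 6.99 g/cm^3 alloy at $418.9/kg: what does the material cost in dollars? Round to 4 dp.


Mass = 289.3*6.99/1000 = 2.022207 kg
Cost = 2.022207 * 418.9 = 847.1025 $


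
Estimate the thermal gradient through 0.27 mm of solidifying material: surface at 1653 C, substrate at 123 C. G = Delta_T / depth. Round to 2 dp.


G = (1653-123)/0.27 = 5666.67 C/mm


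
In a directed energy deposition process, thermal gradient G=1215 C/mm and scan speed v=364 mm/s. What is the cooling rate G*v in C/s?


CR = 1215 * 364 = 442260 C/s


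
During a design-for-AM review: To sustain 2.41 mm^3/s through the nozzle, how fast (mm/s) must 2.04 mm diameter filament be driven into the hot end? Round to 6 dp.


A = pi*(2.04/2)^2 = 3.268513
v = 2.41 / 3.268513 = 0.737338 mm/s


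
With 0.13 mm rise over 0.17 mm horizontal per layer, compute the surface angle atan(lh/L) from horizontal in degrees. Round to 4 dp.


angle = atan(0.13/0.17) = 37.4054 degrees


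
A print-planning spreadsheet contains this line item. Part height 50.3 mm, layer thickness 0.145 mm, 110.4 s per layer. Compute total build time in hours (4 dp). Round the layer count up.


Layers = ceil(50.3/0.145) = 347
t = 347 * 110.4 / 3600 = 10.6413 hrs


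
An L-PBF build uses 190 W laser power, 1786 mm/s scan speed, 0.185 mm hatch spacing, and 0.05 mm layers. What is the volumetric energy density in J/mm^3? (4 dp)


E = 190 / (1786*0.185*0.05) = 11.5009 J/mm^3


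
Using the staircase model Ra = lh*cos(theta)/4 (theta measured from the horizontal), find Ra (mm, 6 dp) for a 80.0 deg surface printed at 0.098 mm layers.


Ra = 0.098 * cos(80.0) / 4 = 0.004254 mm


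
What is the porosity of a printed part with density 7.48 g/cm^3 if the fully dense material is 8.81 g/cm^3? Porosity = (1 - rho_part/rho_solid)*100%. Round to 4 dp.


Porosity = (1-7.48/8.81)*100 = 15.0965 %


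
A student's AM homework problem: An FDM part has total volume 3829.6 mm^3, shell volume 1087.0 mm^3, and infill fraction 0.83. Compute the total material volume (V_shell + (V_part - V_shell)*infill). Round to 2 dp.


V_infill = (3829.6 - 1087.0) * 0.83 = 2276.36
V_total = 1087.0 + 2276.36 = 3363.36 mm^3


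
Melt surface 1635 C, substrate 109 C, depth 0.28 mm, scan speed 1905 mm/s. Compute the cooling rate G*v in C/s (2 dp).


G = (1635-109)/0.28 = 5450.0 C/mm
CR = 5450.0 * 1905 = 10382250.0 C/s


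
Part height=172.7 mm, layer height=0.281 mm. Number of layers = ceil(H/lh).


Layers = ceil(172.7/0.281) = 615


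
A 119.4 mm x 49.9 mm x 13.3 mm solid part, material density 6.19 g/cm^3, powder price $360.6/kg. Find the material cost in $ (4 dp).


V = 119.4 * 49.9 * 13.3 = 79242.198 mm^3 = 79.242198 cm^3
Mass = 79.242198 * 6.19 / 1000 = 0.49050921 kg
Cost = 0.49050921 * 360.6 = 176.8776 $


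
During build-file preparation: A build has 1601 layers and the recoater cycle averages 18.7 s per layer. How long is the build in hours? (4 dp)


t = 1601 * 18.7 / 3600 = 8.3163 hrs


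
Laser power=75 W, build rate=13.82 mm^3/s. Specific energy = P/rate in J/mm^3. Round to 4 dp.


SE = 75 / 13.82 = 5.4269 J/mm^3


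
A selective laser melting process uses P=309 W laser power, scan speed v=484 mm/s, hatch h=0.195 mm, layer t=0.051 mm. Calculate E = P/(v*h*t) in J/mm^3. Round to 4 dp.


E = 309 / (484*0.195*0.051) = 64.1961 J/mm^3


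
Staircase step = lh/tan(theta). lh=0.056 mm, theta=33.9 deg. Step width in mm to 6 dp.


step = 0.056 / tan(33.9) = 0.083337 mm


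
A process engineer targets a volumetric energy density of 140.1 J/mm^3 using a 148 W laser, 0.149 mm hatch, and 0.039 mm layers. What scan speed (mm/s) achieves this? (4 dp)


v = 148 / (140.1*0.149*0.039) = 181.7911 mm/s


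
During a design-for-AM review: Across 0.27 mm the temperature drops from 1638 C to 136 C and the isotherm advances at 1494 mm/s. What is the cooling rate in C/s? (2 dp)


G = (1638-136)/0.27 = 5562.96296296 C/mm
CR = 5562.96296296 * 1494 = 8311066.67 C/s


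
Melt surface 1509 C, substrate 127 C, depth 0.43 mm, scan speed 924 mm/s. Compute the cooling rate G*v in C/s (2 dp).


G = (1509-127)/0.43 = 3213.95348837 C/mm
CR = 3213.95348837 * 924 = 2969693.02 C/s


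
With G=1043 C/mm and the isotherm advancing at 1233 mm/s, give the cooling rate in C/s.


CR = 1043 * 1233 = 1286019 C/s


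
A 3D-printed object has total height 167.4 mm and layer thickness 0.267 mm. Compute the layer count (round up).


Layers = ceil(167.4/0.267) = 627


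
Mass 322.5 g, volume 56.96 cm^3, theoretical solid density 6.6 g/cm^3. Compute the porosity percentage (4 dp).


rho_part = 322.5 / 56.96 = 5.66186798 g/cm^3
Porosity = (1 - 5.66186798/6.6)*100 = 14.2141 %


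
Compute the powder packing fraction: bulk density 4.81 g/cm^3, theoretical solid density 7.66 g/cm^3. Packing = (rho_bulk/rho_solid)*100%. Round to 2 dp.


Packing = (4.81/7.66)*100 = 62.79 %


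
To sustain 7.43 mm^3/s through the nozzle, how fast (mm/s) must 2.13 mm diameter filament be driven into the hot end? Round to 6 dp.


A = pi*(2.13/2)^2 = 3.563273
v = 7.43 / 3.563273 = 2.085162 mm/s


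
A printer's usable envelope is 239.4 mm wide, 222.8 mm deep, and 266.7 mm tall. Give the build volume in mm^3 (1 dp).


V = 239.4 * 222.8 * 266.7 = 14225329.9 mm^3


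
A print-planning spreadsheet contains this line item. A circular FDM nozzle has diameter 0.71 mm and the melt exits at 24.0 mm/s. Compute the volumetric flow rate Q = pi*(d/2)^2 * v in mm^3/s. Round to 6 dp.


A = pi*(0.71/2)^2 = 0.39591921 mm^2
Q = 0.39591921 * 24.0 = 9.502061 mm^3/s


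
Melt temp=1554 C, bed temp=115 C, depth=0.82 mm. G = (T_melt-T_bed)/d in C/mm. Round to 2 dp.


G = (1554-115)/0.82 = 1754.88 C/mm


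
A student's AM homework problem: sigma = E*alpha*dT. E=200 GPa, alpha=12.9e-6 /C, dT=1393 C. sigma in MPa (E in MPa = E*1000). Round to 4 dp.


sigma = 200*1000 * 12.9e-6 * 1393 = 3593.94 MPa


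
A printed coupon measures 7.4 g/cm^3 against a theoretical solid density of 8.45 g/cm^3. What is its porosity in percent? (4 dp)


Porosity = (1-7.4/8.45)*100 = 12.426 %


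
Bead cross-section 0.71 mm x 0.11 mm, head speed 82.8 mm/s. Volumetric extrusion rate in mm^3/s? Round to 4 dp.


Rate = 0.71 * 0.11 * 82.8 = 6.4667 mm^3/s


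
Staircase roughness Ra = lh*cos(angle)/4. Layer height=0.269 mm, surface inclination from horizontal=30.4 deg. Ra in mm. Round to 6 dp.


Ra = 0.269 * cos(30.4) / 4 = 0.058004 mm


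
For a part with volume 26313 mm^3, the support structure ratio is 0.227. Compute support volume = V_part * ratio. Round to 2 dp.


V_support = 26313 * 0.227 = 5973.05 mm^3


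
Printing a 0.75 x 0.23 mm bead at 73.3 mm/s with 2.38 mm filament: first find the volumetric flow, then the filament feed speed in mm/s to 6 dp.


Q = 0.75 * 0.23 * 73.3 = 12.64425 mm^3/s
A_fil = pi*(2.38/2)^2 = 4.44880936 mm^2
v_feed = 12.64425 / 4.44880936 = 2.842165 mm/s


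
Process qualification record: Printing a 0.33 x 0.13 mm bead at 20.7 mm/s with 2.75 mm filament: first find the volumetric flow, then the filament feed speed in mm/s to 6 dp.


Q = 0.33 * 0.13 * 20.7 = 0.88803 mm^3/s
A_fil = pi*(2.75/2)^2 = 5.93957361 mm^2
v_feed = 0.88803 / 5.93957361 = 0.149511 mm/s


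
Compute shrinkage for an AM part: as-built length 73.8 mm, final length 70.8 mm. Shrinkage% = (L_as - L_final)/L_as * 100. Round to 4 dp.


Shrinkage = ((73.8-70.8)/73.8)*100 = 4.065 %


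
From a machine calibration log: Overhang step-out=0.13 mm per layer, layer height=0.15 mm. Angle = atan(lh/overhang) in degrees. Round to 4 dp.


angle = atan(0.15/0.13) = 49.0856 degrees


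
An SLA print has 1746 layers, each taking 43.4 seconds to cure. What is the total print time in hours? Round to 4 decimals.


t = 1746 * 43.4 / 3600 = 21.049 hrs


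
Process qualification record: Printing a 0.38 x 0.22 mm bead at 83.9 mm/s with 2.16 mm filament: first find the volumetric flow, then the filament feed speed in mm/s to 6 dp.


Q = 0.38 * 0.22 * 83.9 = 7.01404 mm^3/s
A_fil = pi*(2.16/2)^2 = 3.66435367 mm^2
v_feed = 7.01404 / 3.66435367 = 1.914127 mm/s


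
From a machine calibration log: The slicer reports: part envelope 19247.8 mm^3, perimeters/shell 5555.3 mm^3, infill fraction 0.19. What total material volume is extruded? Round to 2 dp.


V_infill = (19247.8 - 5555.3) * 0.19 = 2601.58
V_total = 5555.3 + 2601.58 = 8156.88 mm^3


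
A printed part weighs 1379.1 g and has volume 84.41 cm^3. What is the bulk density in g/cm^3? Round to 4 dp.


rho = 1379.1 / 84.41 = 16.3381 g/cm^3


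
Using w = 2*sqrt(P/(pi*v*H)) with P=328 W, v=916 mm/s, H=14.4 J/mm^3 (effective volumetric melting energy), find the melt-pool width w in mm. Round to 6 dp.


w = 2*sqrt(328/(pi*916*14.4)) = 0.177936 mm


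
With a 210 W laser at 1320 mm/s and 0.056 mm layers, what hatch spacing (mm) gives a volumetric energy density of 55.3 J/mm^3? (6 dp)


h = 210 / (55.3*1320*0.056) = 0.051373 mm


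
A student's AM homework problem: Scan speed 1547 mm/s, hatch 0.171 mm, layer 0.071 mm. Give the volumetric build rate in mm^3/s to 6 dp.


Rate = 1547 * 0.171 * 0.071 = 18.782127 mm^3/s


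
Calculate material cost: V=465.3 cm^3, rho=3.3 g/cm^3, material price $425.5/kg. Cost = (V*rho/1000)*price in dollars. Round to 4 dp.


Mass = 465.3*3.3/1000 = 1.53549 kg
Cost = 1.53549 * 425.5 = 653.351 $


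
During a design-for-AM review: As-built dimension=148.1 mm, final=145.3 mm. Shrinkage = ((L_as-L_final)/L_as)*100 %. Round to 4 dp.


Shrinkage = ((148.1-145.3)/148.1)*100 = 1.8906 %


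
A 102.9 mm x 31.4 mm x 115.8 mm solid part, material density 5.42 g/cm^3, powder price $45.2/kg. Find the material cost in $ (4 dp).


V = 102.9 * 31.4 * 115.8 = 374156.748 mm^3 = 374.156748 cm^3
Mass = 374.156748 * 5.42 / 1000 = 2.02792957 kg
Cost = 2.02792957 * 45.2 = 91.6624 $


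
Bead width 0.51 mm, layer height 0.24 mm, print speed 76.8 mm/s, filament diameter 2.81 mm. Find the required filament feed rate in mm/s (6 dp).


Q = 0.51 * 0.24 * 76.8 = 9.40032 mm^3/s
A_fil = pi*(2.81/2)^2 = 6.20158244 mm^2
v_feed = 9.40032 / 6.20158244 = 1.515794 mm/s


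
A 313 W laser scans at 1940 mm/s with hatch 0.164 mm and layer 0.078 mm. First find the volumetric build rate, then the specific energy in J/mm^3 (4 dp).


Build rate = 1940 * 0.164 * 0.078 = 24.81648 mm^3/s
SE = 313 / 24.81648 = 12.6126 J/mm^3


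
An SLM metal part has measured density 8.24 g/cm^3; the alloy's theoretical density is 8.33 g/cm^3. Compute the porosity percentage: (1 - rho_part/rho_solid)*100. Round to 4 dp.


Porosity = (1-8.24/8.33)*100 = 1.0804 %


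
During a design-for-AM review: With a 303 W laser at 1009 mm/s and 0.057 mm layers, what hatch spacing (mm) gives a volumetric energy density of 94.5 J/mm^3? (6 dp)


h = 303 / (94.5*1009*0.057) = 0.05575 mm


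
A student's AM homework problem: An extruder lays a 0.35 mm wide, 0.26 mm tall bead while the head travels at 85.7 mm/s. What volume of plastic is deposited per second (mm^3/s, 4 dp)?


Rate = 0.35 * 0.26 * 85.7 = 7.7987 mm^3/s


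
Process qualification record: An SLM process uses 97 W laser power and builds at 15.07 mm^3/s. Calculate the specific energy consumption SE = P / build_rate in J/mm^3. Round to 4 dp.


SE = 97 / 15.07 = 6.4366 J/mm^3


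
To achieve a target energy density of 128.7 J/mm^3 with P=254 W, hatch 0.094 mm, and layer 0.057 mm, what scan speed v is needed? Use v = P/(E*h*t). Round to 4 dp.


v = 254 / (128.7*0.094*0.057) = 368.343 mm/s


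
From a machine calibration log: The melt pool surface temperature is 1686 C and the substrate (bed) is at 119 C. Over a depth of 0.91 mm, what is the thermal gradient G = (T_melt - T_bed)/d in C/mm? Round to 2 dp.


G = (1686-119)/0.91 = 1721.98 C/mm


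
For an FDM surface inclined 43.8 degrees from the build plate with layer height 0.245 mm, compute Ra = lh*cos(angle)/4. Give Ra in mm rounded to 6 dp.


Ra = 0.245 * cos(43.8) / 4 = 0.044208 mm


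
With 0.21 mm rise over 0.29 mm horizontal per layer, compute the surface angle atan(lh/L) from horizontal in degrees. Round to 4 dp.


angle = atan(0.21/0.29) = 35.9097 degrees


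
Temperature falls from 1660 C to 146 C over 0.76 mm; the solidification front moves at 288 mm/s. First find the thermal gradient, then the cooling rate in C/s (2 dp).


G = (1660-146)/0.76 = 1992.10526316 C/mm
CR = 1992.10526316 * 288 = 573726.32 C/s


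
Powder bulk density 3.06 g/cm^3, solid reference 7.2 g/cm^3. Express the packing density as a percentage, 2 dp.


Packing = (3.06/7.2)*100 = 42.5 %


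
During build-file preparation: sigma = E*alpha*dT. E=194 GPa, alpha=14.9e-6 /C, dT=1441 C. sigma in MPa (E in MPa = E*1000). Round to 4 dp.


sigma = 194*1000 * 14.9e-6 * 1441 = 4165.3546 MPa


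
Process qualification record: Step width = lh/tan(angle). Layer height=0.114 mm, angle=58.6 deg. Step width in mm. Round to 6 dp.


step = 0.114 / tan(58.6) = 0.069586 mm


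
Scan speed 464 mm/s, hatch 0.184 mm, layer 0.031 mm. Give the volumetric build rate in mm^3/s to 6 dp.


Rate = 464 * 0.184 * 0.031 = 2.646656 mm^3/s


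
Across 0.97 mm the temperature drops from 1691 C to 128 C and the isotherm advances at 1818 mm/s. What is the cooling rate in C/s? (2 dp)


G = (1691-128)/0.97 = 1611.34020619 C/mm
CR = 1611.34020619 * 1818 = 2929416.49 C/s


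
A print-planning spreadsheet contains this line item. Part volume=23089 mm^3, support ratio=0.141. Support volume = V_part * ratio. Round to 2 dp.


V_support = 23089 * 0.141 = 3255.55 mm^3


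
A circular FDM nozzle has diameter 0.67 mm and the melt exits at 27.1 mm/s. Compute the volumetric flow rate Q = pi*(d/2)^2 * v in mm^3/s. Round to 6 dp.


A = pi*(0.67/2)^2 = 0.35256524 mm^2
Q = 0.35256524 * 27.1 = 9.554518 mm^3/s


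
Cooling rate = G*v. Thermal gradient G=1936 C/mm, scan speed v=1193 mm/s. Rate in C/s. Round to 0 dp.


CR = 1936 * 1193 = 2309648 C/s


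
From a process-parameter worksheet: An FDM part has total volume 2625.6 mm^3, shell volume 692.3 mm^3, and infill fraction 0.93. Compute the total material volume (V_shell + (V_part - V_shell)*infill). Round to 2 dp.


V_infill = (2625.6 - 692.3) * 0.93 = 1797.97
V_total = 692.3 + 1797.97 = 2490.27 mm^3
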